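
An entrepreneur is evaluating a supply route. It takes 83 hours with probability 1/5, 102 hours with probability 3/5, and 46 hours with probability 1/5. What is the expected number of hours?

EV = 1/5 × 83 + 3/5 × 102 + 1/5 × 46 = 16.6 + 61.2 + 9.2 = 87

87 hours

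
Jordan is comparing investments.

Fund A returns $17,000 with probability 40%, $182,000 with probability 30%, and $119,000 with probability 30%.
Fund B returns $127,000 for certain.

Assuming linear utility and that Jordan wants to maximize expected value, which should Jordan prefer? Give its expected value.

Fund A = 0.4 × 17000 + 0.3 × 182000 + 0.3 × 119000 = 6800 + 54600 + 35700 = 97100
Fund B: 127000 (certain)

Fund B ($127,000)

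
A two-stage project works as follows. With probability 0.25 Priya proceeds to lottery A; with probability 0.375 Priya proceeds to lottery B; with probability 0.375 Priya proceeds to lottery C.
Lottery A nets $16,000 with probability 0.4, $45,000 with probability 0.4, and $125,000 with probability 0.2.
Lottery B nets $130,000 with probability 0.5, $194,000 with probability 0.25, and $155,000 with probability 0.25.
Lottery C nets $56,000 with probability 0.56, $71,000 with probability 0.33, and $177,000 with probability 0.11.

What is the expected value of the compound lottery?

EV(A) = 0.4 × 16000 + 0.4 × 45000 + 0.2 × 125000 = 6400 + 18000 + 25000 = 49400
EV(B) = 0.5 × 130000 + 0.25 × 194000 + 0.25 × 155000 = 65000 + 48500 + 38750 = 152250
EV(C) = 0.56 × 56000 + 0.33 × 71000 + 0.11 × 177000 = 31360 + 23430 + 19470 = 74260
Overall = 0.25 × 49400 + 0.375 × 152250 + 0.375 × 74260 = 12350 + 57093.75 + 27847.5 = 97291.25

$97,291.25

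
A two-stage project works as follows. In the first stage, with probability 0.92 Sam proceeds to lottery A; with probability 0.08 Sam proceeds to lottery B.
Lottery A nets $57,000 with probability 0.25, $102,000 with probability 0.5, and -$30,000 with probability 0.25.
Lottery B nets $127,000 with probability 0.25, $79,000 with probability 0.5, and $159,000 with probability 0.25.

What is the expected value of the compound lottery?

$62,010

EV(A) = 0.25 × 57000 + 0.5 × 102000 + 0.25 × (-30000) = 14250 + 51000 − 7500 = 57750
EV(B) = 0.25 × 127000 + 0.5 × 79000 + 0.25 × 159000 = 31750 + 39500 + 39750 = 111000
Overall = 0.92 × 57750 + 0.08 × 111000 = 53130 + 8880 = 62010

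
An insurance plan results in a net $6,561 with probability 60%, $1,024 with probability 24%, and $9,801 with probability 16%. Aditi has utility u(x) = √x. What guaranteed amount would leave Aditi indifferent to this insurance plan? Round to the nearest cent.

$5,201.29

E[u] = 0.6·√6561 + 0.24·√1024 + 0.16·√9801 = 0.6·81 + 0.24·32 + 0.16·99 = 72.12
CE = (72.12)² = 5201.2944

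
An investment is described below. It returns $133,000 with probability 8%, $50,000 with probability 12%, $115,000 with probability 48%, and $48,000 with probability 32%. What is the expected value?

$87,200

EV = 0.08 × 133000 + 0.12 × 50000 + 0.48 × 115000 + 0.32 × 48000 = 10640 + 6000 + 55200 + 15360 = 87200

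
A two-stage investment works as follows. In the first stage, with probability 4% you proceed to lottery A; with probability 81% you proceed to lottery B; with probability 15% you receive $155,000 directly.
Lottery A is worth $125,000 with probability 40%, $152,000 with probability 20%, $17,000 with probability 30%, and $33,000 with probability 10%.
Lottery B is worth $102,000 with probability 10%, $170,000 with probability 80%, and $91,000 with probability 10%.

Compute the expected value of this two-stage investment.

EV(A) = 0.4 × 125000 + 0.2 × 152000 + 0.3 × 17000 + 0.1 × 33000 = 50000 + 30400 + 5100 + 3300 = 88800
EV(B) = 0.1 × 102000 + 0.8 × 170000 + 0.1 × 91000 = 10200 + 136000 + 9100 = 155300
Branch C: 155000 (certain)
Overall = 0.04 × 88800 + 0.81 × 155300 + 0.15 × 155000 = 3552 + 125793 + 23250 = 152595

$152,595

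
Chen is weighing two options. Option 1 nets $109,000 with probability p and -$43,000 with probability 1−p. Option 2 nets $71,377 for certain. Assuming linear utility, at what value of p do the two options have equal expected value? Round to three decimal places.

p·109000 + (1−p)·(-43000) = 71377
152000p − 43000 = 71377
p = (71377 + 43000) / 152000

p = 0.752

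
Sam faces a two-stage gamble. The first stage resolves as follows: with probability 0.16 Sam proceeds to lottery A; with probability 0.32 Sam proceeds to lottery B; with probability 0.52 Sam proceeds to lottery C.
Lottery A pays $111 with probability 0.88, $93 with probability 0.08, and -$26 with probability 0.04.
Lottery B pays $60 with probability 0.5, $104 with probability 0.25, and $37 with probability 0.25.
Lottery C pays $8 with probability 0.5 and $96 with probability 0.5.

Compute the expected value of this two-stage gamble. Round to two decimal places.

EV(A) = 0.88 × 111 + 0.08 × 93 + 0.04 × (-26) = 97.68 + 7.44 − 1.04 = 104.08
EV(B) = 0.5 × 60 + 0.25 × 104 + 0.25 × 37 = 30 + 26 + 9.25 = 65.25
EV(C) = 0.5 × 8 + 0.5 × 96 = 4 + 48 = 52
Overall = 0.16 × 104.08 + 0.32 × 65.25 + 0.52 × 52 = 16.6528 + 20.88 + 27.04 = 64.5728

$64.57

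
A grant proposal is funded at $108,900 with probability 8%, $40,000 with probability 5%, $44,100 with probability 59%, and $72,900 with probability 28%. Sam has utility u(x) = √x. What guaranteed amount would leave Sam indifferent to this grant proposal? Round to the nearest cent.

E[u] = 0.08·√108900 + 0.05·√40000 + 0.59·√44100 + 0.28·√72900 = 0.08·330 + 0.05·200 + 0.59·210 + 0.28·270 = 235.9
CE = (235.9)² = 55648.81

$55,648.81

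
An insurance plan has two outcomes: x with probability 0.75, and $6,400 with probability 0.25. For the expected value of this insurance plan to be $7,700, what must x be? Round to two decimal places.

0.75·x + 0.25·6400 = 7700
0.75·x = 7700 − 1600 = 6100
x = 6100 / 0.75 = 8133.3333

x = $8,133.33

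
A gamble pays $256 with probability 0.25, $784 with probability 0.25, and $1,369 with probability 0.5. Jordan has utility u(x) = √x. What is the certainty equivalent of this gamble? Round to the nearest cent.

E[u] = 0.25·√256 + 0.25·√784 + 0.5·√1369 = 0.25·16 + 0.25·28 + 0.5·37 = 29.5
CE = (29.5)² = 870.25

$870.25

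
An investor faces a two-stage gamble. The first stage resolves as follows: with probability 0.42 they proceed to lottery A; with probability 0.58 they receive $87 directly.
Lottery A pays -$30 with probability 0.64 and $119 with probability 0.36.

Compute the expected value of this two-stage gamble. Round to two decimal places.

$60.39

EV(A) = 0.64 × (-30) + 0.36 × 119 = -19.2 + 42.84 = 23.64
Branch B: 87 (certain)
Overall = 0.42 × 23.64 + 0.58 × 87 = 9.9288 + 50.46 = 60.3888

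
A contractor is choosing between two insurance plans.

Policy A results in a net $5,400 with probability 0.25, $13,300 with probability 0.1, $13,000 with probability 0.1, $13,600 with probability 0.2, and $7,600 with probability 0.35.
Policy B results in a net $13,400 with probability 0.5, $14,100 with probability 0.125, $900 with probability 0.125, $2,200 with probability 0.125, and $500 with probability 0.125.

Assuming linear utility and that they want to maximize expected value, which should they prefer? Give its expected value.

Policy A ($9,360)

Policy A = 0.25 × 5400 + 0.1 × 13300 + 0.1 × 13000 + 0.2 × 13600 + 0.35 × 7600 = 1350 + 1330 + 1300 + 2720 + 2660 = 9360
Policy B = 0.5 × 13400 + 0.125 × 14100 + 0.125 × 900 + 0.125 × 2200 + 0.125 × 500 = 6700 + 1762.5 + 112.5 + 275 + 62.5 = 8912.5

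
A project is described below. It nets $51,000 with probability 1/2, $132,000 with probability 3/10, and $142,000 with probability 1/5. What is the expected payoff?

$93,500

EV = 1/2 × 51000 + 3/10 × 132000 + 1/5 × 142000 = 25500 + 39600 + 28400 = 93500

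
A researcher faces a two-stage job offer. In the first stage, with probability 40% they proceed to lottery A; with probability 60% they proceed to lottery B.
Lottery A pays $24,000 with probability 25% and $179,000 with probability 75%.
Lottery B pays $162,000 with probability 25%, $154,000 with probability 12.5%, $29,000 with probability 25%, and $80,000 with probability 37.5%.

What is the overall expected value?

EV(A) = 0.25 × 24000 + 0.75 × 179000 = 6000 + 134250 = 140250
EV(B) = 0.25 × 162000 + 0.125 × 154000 + 0.25 × 29000 + 0.375 × 80000 = 40500 + 19250 + 7250 + 30000 = 97000
Overall = 0.4 × 140250 + 0.6 × 97000 = 56100 + 58200 = 114300

$114,300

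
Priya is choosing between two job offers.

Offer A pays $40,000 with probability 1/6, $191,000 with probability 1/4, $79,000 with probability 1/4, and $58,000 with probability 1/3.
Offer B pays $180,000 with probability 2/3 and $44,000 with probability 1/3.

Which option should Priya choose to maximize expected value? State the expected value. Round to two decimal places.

Offer B ($134,666.67)

Offer A = 1/6 × 40000 + 1/4 × 191000 + 1/4 × 79000 + 1/3 × 58000 = 6666.6667 + 47750 + 19750 + 19333.3333 = 93500
Offer B = 2/3 × 180000 + 1/3 × 44000 = 120000 + 14666.6667 = 134666.6667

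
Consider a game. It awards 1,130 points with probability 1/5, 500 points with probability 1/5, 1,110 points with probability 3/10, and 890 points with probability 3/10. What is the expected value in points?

926 points

EV = 1/5 × 1130 + 1/5 × 500 + 3/10 × 1110 + 3/10 × 890 = 226 + 100 + 333 + 267 = 926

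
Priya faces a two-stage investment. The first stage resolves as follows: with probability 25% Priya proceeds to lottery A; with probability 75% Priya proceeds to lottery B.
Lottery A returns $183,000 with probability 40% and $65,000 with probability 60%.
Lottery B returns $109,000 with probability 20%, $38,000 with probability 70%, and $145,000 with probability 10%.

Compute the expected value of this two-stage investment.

EV(A) = 0.4 × 183000 + 0.6 × 65000 = 73200 + 39000 = 112200
EV(B) = 0.2 × 109000 + 0.7 × 38000 + 0.1 × 145000 = 21800 + 26600 + 14500 = 62900
Overall = 0.25 × 112200 + 0.75 × 62900 = 28050 + 47175 = 75225

$75,225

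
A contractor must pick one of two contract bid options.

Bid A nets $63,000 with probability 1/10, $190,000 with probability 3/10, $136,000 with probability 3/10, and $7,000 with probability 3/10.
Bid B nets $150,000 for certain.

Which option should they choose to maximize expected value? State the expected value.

Bid A = 1/10 × 63000 + 3/10 × 190000 + 3/10 × 136000 + 3/10 × 7000 = 6300 + 57000 + 40800 + 2100 = 106200
Bid B: 150000 (certain)

Bid B ($150,000)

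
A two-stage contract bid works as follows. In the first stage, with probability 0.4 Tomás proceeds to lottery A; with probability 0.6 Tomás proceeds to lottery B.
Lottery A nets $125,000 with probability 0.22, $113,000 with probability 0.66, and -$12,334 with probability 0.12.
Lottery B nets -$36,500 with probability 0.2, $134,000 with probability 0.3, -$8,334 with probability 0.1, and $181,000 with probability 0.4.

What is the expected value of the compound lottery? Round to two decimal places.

$102,919.93

EV(A) = 0.22 × 125000 + 0.66 × 113000 + 0.12 × (-12334) = 27500 + 74580 − 1480.08 = 100599.92
EV(B) = 0.2 × (-36500) + 0.3 × 134000 + 0.1 × (-8334) + 0.4 × 181000 = -7300 + 40200 − 833.4 + 72400 = 104466.6
Overall = 0.4 × 100599.92 + 0.6 × 104466.6 = 40239.968 + 62679.96 = 102919.928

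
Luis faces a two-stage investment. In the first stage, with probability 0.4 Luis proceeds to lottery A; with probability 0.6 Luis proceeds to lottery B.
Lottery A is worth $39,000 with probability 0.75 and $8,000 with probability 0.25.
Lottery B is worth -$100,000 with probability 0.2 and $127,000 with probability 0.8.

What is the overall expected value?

EV(A) = 0.75 × 39000 + 0.25 × 8000 = 29250 + 2000 = 31250
EV(B) = 0.2 × (-100000) + 0.8 × 127000 = -20000 + 101600 = 81600
Overall = 0.4 × 31250 + 0.6 × 81600 = 12500 + 48960 = 61460

$61,460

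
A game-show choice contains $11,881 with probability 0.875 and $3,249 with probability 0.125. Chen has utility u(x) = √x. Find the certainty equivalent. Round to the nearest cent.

E[u] = 0.875·√11881 + 0.125·√3249 = 0.875·109 + 0.125·57 = 102.5
CE = (102.5)² = 10506.25

$10,506.25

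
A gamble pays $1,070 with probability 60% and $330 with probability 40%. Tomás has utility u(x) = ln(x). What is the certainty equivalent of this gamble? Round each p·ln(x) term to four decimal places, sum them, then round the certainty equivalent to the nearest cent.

E[u] = 0.6·ln(1070) + 0.4·ln(330) = 4.1852 + 2.3196 = 6.5048
CE = e^6.5048 ≈ 668.34

$668.34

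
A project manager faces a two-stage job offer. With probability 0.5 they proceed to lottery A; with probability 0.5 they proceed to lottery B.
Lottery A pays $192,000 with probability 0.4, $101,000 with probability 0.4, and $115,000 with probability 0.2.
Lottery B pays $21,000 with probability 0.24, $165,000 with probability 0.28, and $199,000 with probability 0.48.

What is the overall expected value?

$143,480

EV(A) = 0.4 × 192000 + 0.4 × 101000 + 0.2 × 115000 = 76800 + 40400 + 23000 = 140200
EV(B) = 0.24 × 21000 + 0.28 × 165000 + 0.48 × 199000 = 5040 + 46200 + 95520 = 146760
Overall = 0.5 × 140200 + 0.5 × 146760 = 70100 + 73380 = 143480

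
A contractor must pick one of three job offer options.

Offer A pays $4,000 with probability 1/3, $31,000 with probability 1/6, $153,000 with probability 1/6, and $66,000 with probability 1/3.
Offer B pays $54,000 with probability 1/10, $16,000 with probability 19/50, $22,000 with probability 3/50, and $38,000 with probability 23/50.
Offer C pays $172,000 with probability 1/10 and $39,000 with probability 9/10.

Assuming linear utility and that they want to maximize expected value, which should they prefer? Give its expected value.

Offer A = 1/3 × 4000 + 1/6 × 31000 + 1/6 × 153000 + 1/3 × 66000 = 1333.3333 + 5166.6667 + 25500 + 22000 = 54000
Offer B = 1/10 × 54000 + 19/50 × 16000 + 3/50 × 22000 + 23/50 × 38000 = 5400 + 6080 + 1320 + 17480 = 30280
Offer C = 1/10 × 172000 + 9/10 × 39000 = 17200 + 35100 = 52300

Offer A ($54,000)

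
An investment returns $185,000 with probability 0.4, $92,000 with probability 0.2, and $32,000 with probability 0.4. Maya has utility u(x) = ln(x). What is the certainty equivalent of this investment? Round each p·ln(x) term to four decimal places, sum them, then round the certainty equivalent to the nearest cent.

E[u] = 0.4·ln(185000) + 0.2·ln(92000) + 0.4·ln(32000) = 4.8512 + 2.2859 + 4.1494 = 11.2865
CE = e^11.2865 ≈ 79737.88

$79,737.88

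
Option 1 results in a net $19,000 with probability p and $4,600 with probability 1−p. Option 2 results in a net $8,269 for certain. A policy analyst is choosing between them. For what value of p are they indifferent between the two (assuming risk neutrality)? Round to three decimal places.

p = 0.255

p·19000 + (1−p)·4600 = 8269
14400p + 4600 = 8269
p = (8269 − 4600) / 14400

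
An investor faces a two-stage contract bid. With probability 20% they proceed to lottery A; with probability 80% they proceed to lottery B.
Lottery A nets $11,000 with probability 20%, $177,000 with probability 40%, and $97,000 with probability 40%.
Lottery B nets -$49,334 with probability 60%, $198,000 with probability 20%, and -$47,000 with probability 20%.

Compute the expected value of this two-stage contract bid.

EV(A) = 0.2 × 11000 + 0.4 × 177000 + 0.4 × 97000 = 2200 + 70800 + 38800 = 111800
EV(B) = 0.6 × (-49334) + 0.2 × 198000 + 0.2 × (-47000) = -29600.4 + 39600 − 9400 = 599.6
Overall = 0.2 × 111800 + 0.8 × 599.6 = 22360 + 479.68 = 22839.68

$22,839.68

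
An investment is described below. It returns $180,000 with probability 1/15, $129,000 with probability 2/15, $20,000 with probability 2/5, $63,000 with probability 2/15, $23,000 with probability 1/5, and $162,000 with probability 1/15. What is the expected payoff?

$61,000

EV = 1/15 × 180000 + 2/15 × 129000 + 2/5 × 20000 + 2/15 × 63000 + 1/5 × 23000 + 1/15 × 162000 = 12000 + 17200 + 8000 + 8400 + 4600 + 10800 = 61000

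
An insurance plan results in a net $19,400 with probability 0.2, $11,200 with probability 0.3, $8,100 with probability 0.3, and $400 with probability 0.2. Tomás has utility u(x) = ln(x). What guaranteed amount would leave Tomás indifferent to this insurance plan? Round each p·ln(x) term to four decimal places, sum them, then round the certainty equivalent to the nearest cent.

$5,824.92

E[u] = 0.2·ln(19400) + 0.3·ln(11200) + 0.3·ln(8100) + 0.2·ln(400) = 1.9746 + 2.7971 + 2.6999 + 1.1983 = 8.6699
CE = e^8.6699 ≈ 5824.92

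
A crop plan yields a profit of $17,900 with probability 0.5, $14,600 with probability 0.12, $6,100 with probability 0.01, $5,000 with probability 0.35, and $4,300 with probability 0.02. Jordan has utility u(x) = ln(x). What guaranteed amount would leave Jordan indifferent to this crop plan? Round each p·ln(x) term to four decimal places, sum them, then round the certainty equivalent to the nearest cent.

E[u] = 0.5·ln(17900) + 0.12·ln(14600) + 0.01·ln(6100) + 0.35·ln(5000) + 0.02·ln(4300) = 4.8963 + 1.1507 + 0.0872 + 2.9810 + 0.1673 = 9.2825
CE = e^9.2825 ≈ 10748.27

$10,748.27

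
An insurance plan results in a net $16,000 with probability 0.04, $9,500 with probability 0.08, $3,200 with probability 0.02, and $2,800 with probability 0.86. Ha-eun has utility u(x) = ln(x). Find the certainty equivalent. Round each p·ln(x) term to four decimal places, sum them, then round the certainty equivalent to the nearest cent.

E[u] = 0.04·ln(16000) + 0.08·ln(9500) + 0.02·ln(3200) + 0.86·ln(2800) = 0.3872 + 0.7327 + 0.1614 + 6.8261 = 8.1074
CE = e^8.1074 ≈ 3318.94

$3,318.94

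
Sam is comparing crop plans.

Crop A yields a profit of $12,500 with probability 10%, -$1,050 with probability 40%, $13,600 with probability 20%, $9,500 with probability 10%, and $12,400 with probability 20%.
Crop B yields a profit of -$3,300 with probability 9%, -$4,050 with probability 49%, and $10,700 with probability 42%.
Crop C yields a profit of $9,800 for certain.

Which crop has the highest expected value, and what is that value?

Crop C ($9,800)

Crop A = 0.1 × 12500 + 0.4 × (-1050) + 0.2 × 13600 + 0.1 × 9500 + 0.2 × 12400 = 1250 − 420 + 2720 + 950 + 2480 = 6980
Crop B = 0.09 × (-3300) + 0.49 × (-4050) + 0.42 × 10700 = -297 − 1984.5 + 4494 = 2212.5
Crop C: 9800 (certain)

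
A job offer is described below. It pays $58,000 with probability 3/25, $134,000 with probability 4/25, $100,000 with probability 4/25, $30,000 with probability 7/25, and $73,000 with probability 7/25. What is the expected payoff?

$73,240

EV = 3/25 × 58000 + 4/25 × 134000 + 4/25 × 100000 + 7/25 × 30000 + 7/25 × 73000 = 6960 + 21440 + 16000 + 8400 + 20440 = 73240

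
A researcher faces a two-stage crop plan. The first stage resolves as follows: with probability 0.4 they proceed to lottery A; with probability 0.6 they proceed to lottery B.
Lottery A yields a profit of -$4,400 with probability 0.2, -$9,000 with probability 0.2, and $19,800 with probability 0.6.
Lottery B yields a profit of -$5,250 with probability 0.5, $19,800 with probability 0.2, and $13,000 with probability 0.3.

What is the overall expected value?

EV(A) = 0.2 × (-4400) + 0.2 × (-9000) + 0.6 × 19800 = -880 − 1800 + 11880 = 9200
EV(B) = 0.5 × (-5250) + 0.2 × 19800 + 0.3 × 13000 = -2625 + 3960 + 3900 = 5235
Overall = 0.4 × 9200 + 0.6 × 5235 = 3680 + 3141 = 6821

$6,821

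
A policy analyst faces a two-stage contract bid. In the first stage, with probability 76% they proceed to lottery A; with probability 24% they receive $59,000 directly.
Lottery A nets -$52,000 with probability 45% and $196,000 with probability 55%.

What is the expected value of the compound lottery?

EV(A) = 0.45 × (-52000) + 0.55 × 196000 = -23400 + 107800 = 84400
Branch B: 59000 (certain)
Overall = 0.76 × 84400 + 0.24 × 59000 = 64144 + 14160 = 78304

$78,304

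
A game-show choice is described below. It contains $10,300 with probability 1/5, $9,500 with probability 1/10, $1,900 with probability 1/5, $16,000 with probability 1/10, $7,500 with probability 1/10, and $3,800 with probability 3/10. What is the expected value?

$6,880

EV = 1/5 × 10300 + 1/10 × 9500 + 1/5 × 1900 + 1/10 × 16000 + 1/10 × 7500 + 3/10 × 3800 = 2060 + 950 + 380 + 1600 + 750 + 1140 = 6880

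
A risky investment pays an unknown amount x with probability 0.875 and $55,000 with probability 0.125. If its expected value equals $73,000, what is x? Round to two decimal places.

0.875·x + 0.125·55000 = 73000
0.875·x = 73000 − 6875 = 66125
x = 66125 / 0.875 = 75571.4286

x = $75,571.43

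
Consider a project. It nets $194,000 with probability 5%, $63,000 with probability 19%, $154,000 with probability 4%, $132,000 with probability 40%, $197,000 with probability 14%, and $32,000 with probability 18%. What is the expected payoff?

$113,970

EV = 0.05 × 194000 + 0.19 × 63000 + 0.04 × 154000 + 0.4 × 132000 + 0.14 × 197000 + 0.18 × 32000 = 9700 + 11970 + 6160 + 52800 + 27580 + 5760 = 113970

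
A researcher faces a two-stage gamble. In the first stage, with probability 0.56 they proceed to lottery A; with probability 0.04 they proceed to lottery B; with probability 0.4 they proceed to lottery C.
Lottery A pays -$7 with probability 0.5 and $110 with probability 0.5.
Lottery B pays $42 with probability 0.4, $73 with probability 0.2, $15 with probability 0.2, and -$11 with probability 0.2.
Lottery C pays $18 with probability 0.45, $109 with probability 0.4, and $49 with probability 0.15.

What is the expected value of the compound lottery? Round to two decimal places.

$53.75

EV(A) = 0.5 × (-7) + 0.5 × 110 = -3.5 + 55 = 51.5
EV(B) = 0.4 × 42 + 0.2 × 73 + 0.2 × 15 + 0.2 × (-11) = 16.8 + 14.6 + 3 − 2.2 = 32.2
EV(C) = 0.45 × 18 + 0.4 × 109 + 0.15 × 49 = 8.1 + 43.6 + 7.35 = 59.05
Overall = 0.56 × 51.5 + 0.04 × 32.2 + 0.4 × 59.05 = 28.84 + 1.288 + 23.62 = 53.748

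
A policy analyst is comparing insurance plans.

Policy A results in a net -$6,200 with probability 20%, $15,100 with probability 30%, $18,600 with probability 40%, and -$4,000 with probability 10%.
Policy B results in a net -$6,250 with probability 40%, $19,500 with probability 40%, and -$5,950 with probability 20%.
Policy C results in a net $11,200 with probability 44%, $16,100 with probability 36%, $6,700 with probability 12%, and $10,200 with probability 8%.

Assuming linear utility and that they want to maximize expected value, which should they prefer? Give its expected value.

Policy A = 0.2 × (-6200) + 0.3 × 15100 + 0.4 × 18600 + 0.1 × (-4000) = -1240 + 4530 + 7440 − 400 = 10330
Policy B = 0.4 × (-6250) + 0.4 × 19500 + 0.2 × (-5950) = -2500 + 7800 − 1190 = 4110
Policy C = 0.44 × 11200 + 0.36 × 16100 + 0.12 × 6700 + 0.08 × 10200 = 4928 + 5796 + 804 + 816 = 12344

Policy C ($12,344)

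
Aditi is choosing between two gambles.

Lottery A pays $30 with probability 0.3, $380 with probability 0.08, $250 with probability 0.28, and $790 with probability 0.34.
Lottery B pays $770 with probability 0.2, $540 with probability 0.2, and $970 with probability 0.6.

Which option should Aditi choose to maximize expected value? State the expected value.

Lottery A = 0.3 × 30 + 0.08 × 380 + 0.28 × 250 + 0.34 × 790 = 9 + 30.4 + 70 + 268.6 = 378
Lottery B = 0.2 × 770 + 0.2 × 540 + 0.6 × 970 = 154 + 108 + 582 = 844

Lottery B ($844)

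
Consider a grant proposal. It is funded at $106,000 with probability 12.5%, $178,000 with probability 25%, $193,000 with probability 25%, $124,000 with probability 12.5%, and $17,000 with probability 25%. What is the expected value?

$125,750

EV = 0.125 × 106000 + 0.25 × 178000 + 0.25 × 193000 + 0.125 × 124000 + 0.25 × 17000 = 13250 + 44500 + 48250 + 15500 + 4250 = 125750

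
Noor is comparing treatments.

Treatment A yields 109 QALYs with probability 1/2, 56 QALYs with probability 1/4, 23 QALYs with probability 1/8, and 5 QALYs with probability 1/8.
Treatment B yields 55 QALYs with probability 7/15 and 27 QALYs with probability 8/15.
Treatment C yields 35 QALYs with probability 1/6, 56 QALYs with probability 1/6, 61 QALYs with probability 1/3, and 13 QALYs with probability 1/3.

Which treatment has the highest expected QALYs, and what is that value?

Treatment A (72 QALYs)

Treatment A = 1/2 × 109 + 1/4 × 56 + 1/8 × 23 + 1/8 × 5 = 54.5 + 14 + 2.875 + 0.625 = 72
Treatment B = 7/15 × 55 + 8/15 × 27 = 25.6667 + 14.4 = 40.0667
Treatment C = 1/6 × 35 + 1/6 × 56 + 1/3 × 61 + 1/3 × 13 = 5.8333 + 9.3333 + 20.3333 + 4.3333 = 39.8333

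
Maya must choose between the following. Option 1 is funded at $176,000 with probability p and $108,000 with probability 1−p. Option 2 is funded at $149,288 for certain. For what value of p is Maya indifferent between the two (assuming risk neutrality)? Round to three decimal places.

p = 0.607

p·176000 + (1−p)·108000 = 149288
68000p + 108000 = 149288
p = (149288 − 108000) / 68000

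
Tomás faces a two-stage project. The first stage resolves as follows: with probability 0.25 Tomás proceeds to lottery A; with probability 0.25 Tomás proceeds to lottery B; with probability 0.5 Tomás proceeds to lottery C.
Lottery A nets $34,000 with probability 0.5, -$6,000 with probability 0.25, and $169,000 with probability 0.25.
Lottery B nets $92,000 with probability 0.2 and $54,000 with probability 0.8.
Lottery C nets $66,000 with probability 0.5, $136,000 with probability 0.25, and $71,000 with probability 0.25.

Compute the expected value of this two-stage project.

EV(A) = 0.5 × 34000 + 0.25 × (-6000) + 0.25 × 169000 = 17000 − 1500 + 42250 = 57750
EV(B) = 0.2 × 92000 + 0.8 × 54000 = 18400 + 43200 = 61600
EV(C) = 0.5 × 66000 + 0.25 × 136000 + 0.25 × 71000 = 33000 + 34000 + 17750 = 84750
Overall = 0.25 × 57750 + 0.25 × 61600 + 0.5 × 84750 = 14437.5 + 15400 + 42375 = 72212.5

$72,212.50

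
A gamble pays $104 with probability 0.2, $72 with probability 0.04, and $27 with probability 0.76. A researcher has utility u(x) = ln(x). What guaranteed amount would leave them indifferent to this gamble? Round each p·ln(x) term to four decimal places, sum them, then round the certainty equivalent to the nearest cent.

E[u] = 0.2·ln(104) + 0.04·ln(72) + 0.76·ln(27) = 0.9289 + 0.1711 + 2.5048 = 3.6048
CE = e^3.6048 ≈ 36.77

$36.77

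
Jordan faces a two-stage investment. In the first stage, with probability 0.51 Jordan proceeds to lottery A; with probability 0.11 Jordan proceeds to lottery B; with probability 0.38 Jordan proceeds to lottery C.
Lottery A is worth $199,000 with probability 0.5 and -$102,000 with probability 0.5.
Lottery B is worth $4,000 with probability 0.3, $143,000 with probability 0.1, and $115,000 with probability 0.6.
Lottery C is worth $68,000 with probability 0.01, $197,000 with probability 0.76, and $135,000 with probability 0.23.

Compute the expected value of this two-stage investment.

$102,981

EV(A) = 0.5 × 199000 + 0.5 × (-102000) = 99500 − 51000 = 48500
EV(B) = 0.3 × 4000 + 0.1 × 143000 + 0.6 × 115000 = 1200 + 14300 + 69000 = 84500
EV(C) = 0.01 × 68000 + 0.76 × 197000 + 0.23 × 135000 = 680 + 149720 + 31050 = 181450
Overall = 0.51 × 48500 + 0.11 × 84500 + 0.38 × 181450 = 24735 + 9295 + 68951 = 102981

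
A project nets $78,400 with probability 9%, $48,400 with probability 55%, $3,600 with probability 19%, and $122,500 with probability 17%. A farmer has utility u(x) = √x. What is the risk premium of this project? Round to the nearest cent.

E[u] = 0.09·√78400 + 0.55·√48400 + 0.19·√3600 + 0.17·√122500 = 0.09·280 + 0.55·220 + 0.19·60 + 0.17·350 = 217.1
CE = (217.1)² = 47132.41
Risk premium = EV − CE = 55185 − 47132.41 = 8052.59

$8,052.59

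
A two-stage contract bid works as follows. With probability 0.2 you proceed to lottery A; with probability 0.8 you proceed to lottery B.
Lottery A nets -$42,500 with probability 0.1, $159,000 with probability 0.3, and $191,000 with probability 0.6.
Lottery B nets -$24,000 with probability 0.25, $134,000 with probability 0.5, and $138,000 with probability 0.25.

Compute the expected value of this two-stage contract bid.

EV(A) = 0.1 × (-42500) + 0.3 × 159000 + 0.6 × 191000 = -4250 + 47700 + 114600 = 158050
EV(B) = 0.25 × (-24000) + 0.5 × 134000 + 0.25 × 138000 = -6000 + 67000 + 34500 = 95500
Overall = 0.2 × 158050 + 0.8 × 95500 = 31610 + 76400 = 108010

$108,010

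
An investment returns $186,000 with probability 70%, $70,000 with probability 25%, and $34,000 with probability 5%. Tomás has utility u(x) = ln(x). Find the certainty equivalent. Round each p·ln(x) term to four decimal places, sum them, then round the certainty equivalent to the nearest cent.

E[u] = 0.7·ln(186000) + 0.25·ln(70000) + 0.05·ln(34000) = 8.4935 + 2.7891 + 0.5217 = 11.8043
CE = e^11.8043 ≈ 133826.57

$133,826.57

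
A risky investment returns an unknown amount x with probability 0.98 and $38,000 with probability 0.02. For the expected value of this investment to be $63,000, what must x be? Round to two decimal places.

x = $63,510.20

0.98·x + 0.02·38000 = 63000
0.98·x = 63000 − 760 = 62240
x = 62240 / 0.98 = 63510.2041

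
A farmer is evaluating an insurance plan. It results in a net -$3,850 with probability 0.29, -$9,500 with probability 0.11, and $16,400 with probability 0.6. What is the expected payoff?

$7,678.50

EV = 0.29 × (-3850) + 0.11 × (-9500) + 0.6 × 16400 = -1116.5 − 1045 + 9840 = 7678.5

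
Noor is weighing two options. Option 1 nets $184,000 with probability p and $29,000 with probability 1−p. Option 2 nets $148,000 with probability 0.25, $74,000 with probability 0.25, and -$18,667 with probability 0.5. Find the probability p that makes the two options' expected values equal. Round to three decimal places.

p = 0.111

EV(Option 2) = 0.25 × 148000 + 0.25 × 74000 + 0.5 × (-18667) = 37000 + 18500 − 9333.5 = 46166.5
p·184000 + (1−p)·29000 = 46166.5
155000p + 29000 = 46166.5
p = (46166.5 − 29000) / 155000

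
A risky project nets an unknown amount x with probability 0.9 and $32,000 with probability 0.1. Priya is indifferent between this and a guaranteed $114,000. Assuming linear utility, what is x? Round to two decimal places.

x = $123,111.11

0.9·x + 0.1·32000 = 114000
0.9·x = 114000 − 3200 = 110800
x = 110800 / 0.9 = 123111.1111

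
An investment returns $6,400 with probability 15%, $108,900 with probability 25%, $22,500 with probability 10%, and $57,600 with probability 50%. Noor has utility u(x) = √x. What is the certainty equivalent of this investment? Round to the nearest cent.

E[u] = 0.15·√6400 + 0.25·√108900 + 0.1·√22500 + 0.5·√57600 = 0.15·80 + 0.25·330 + 0.1·150 + 0.5·240 = 229.5
CE = (229.5)² = 52670.25

$52,670.25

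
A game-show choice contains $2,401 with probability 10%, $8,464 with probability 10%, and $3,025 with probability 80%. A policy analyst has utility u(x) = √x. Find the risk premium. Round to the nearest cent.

E[u] = 0.1·√2401 + 0.1·√8464 + 0.8·√3025 = 0.1·49 + 0.1·92 + 0.8·55 = 58.1
CE = (58.1)² = 3375.61
Risk premium = EV − CE = 3506.5 − 3375.61 = 130.89

$130.89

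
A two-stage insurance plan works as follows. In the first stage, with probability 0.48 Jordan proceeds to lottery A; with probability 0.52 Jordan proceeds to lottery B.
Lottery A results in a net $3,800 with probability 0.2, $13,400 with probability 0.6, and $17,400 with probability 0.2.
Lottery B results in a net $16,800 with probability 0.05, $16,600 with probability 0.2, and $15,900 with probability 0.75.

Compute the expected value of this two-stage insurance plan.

EV(A) = 0.2 × 3800 + 0.6 × 13400 + 0.2 × 17400 = 760 + 8040 + 3480 = 12280
EV(B) = 0.05 × 16800 + 0.2 × 16600 + 0.75 × 15900 = 840 + 3320 + 11925 = 16085
Overall = 0.48 × 12280 + 0.52 × 16085 = 5894.4 + 8364.2 = 14258.6

$14,258.60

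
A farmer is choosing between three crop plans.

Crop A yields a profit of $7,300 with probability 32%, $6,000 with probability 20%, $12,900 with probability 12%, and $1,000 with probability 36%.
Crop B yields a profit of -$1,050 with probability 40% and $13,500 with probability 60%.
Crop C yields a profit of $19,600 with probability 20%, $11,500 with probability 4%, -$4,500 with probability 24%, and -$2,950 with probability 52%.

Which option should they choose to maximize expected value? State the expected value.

Crop A = 0.32 × 7300 + 0.2 × 6000 + 0.12 × 12900 + 0.36 × 1000 = 2336 + 1200 + 1548 + 360 = 5444
Crop B = 0.4 × (-1050) + 0.6 × 13500 = -420 + 8100 = 7680
Crop C = 0.2 × 19600 + 0.04 × 11500 + 0.24 × (-4500) + 0.52 × (-2950) = 3920 + 460 − 1080 − 1534 = 1766

Crop B ($7,680)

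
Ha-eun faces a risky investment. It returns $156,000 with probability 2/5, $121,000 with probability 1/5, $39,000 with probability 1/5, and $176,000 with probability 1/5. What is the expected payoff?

$129,600

EV = 2/5 × 156000 + 1/5 × 121000 + 1/5 × 39000 + 1/5 × 176000 = 62400 + 24200 + 7800 + 35200 = 129600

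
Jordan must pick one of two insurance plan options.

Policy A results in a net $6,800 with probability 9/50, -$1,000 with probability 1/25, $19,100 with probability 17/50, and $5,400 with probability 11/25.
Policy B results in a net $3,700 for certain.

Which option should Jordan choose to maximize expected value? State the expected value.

Policy A ($10,054)

Policy A = 9/50 × 6800 + 1/25 × (-1000) + 17/50 × 19100 + 11/25 × 5400 = 1224 − 40 + 6494 + 2376 = 10054
Policy B: 3700 (certain)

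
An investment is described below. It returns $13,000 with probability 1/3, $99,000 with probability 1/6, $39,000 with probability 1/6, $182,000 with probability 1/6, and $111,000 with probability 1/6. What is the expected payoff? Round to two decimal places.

EV = 1/3 × 13000 + 1/6 × 99000 + 1/6 × 39000 + 1/6 × 182000 + 1/6 × 111000 = 4333.3333 + 16500 + 6500 + 30333.3333 + 18500 = 76166.6667

$76,166.67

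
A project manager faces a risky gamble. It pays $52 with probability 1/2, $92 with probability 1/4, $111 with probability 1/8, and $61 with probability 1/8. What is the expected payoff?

$70.50

EV = 1/2 × 52 + 1/4 × 92 + 1/8 × 111 + 1/8 × 61 = 26 + 23 + 13.875 + 7.625 = 70.5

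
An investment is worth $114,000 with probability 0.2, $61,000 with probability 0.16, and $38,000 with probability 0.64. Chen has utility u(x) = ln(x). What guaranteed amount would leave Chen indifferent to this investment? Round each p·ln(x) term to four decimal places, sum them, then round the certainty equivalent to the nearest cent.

E[u] = 0.2·ln(114000) + 0.16·ln(61000) + 0.64·ln(38000) = 2.3288 + 1.7630 + 6.7490 = 10.8408
CE = e^10.8408 ≈ 51062.21

$51,062.21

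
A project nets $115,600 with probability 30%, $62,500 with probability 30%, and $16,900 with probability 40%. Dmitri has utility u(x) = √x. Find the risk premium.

E[u] = 0.3·√115600 + 0.3·√62500 + 0.4·√16900 = 0.3·340 + 0.3·250 + 0.4·130 = 229
CE = (229)² = 52441
Risk premium = EV − CE = 60190 − 52441 = 7749

$7,749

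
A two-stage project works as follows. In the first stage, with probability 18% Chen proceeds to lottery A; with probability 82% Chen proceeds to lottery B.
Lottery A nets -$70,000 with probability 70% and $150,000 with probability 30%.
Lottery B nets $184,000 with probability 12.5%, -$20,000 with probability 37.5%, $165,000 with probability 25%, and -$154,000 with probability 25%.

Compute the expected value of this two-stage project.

EV(A) = 0.7 × (-70000) + 0.3 × 150000 = -49000 + 45000 = -4000
EV(B) = 0.125 × 184000 + 0.375 × (-20000) + 0.25 × 165000 + 0.25 × (-154000) = 23000 − 7500 + 41250 − 38500 = 18250
Overall = 0.18 × (-4000) + 0.82 × 18250 = -720 + 14965 = 14245

$14,245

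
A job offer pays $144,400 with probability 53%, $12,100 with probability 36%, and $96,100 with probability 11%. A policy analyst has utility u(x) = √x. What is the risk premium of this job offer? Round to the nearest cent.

E[u] = 0.53·√144400 + 0.36·√12100 + 0.11·√96100 = 0.53·380 + 0.36·110 + 0.11·310 = 275.1
CE = (275.1)² = 75680.01
Risk premium = EV − CE = 91459 − 75680.01 = 15778.99

$15,778.99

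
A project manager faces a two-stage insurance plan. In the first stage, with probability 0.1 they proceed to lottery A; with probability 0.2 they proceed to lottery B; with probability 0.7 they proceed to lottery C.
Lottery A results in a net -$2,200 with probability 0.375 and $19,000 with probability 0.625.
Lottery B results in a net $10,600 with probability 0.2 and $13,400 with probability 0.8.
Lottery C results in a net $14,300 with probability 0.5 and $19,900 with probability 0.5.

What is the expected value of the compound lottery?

$15,643

EV(A) = 0.375 × (-2200) + 0.625 × 19000 = -825 + 11875 = 11050
EV(B) = 0.2 × 10600 + 0.8 × 13400 = 2120 + 10720 = 12840
EV(C) = 0.5 × 14300 + 0.5 × 19900 = 7150 + 9950 = 17100
Overall = 0.1 × 11050 + 0.2 × 12840 + 0.7 × 17100 = 1105 + 2568 + 11970 = 15643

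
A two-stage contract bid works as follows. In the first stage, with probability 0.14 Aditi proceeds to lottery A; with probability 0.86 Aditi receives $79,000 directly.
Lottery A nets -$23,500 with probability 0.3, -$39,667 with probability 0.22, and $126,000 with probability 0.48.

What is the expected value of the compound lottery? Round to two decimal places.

EV(A) = 0.3 × (-23500) + 0.22 × (-39667) + 0.48 × 126000 = -7050 − 8726.74 + 60480 = 44703.26
Branch B: 79000 (certain)
Overall = 0.14 × 44703.26 + 0.86 × 79000 = 6258.4564 + 67940 = 74198.4564

$74,198.46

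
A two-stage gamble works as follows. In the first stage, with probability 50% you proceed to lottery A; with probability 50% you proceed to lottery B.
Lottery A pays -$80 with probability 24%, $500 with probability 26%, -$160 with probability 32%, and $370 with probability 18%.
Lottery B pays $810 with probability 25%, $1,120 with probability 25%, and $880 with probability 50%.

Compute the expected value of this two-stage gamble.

EV(A) = 0.24 × (-80) + 0.26 × 500 + 0.32 × (-160) + 0.18 × 370 = -19.2 + 130 − 51.2 + 66.6 = 126.2
EV(B) = 0.25 × 810 + 0.25 × 1120 + 0.5 × 880 = 202.5 + 280 + 440 = 922.5
Overall = 0.5 × 126.2 + 0.5 × 922.5 = 63.1 + 461.25 = 524.35

$524.35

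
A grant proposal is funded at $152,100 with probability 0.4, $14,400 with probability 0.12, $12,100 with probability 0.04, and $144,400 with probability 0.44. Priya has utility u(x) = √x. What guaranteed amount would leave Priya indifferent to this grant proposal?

E[u] = 0.4·√152100 + 0.12·√14400 + 0.04·√12100 + 0.44·√144400 = 0.4·390 + 0.12·120 + 0.04·110 + 0.44·380 = 342
CE = (342)² = 116964

$116,964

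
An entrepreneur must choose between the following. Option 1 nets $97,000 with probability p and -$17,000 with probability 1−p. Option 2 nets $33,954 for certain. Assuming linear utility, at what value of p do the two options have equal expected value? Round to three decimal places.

p·97000 + (1−p)·(-17000) = 33954
114000p − 17000 = 33954
p = (33954 + 17000) / 114000

p = 0.447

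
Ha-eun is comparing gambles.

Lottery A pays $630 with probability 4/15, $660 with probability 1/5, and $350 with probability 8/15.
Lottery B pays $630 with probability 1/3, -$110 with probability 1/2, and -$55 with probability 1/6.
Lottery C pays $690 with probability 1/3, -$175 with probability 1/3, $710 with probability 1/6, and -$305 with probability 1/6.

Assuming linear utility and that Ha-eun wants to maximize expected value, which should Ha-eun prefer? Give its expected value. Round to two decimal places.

Lottery A ($486.67)

Lottery A = 4/15 × 630 + 1/5 × 660 + 8/15 × 350 = 168 + 132 + 186.6667 = 486.6667
Lottery B = 1/3 × 630 + 1/2 × (-110) + 1/6 × (-55) = 210 − 55 − 9.1667 = 145.8333
Lottery C = 1/3 × 690 + 1/3 × (-175) + 1/6 × 710 + 1/6 × (-305) = 230 − 58.3333 + 118.3333 − 50.8333 = 239.1667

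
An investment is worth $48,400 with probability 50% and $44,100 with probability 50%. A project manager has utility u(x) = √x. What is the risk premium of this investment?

$25

E[u] = 0.5·√48400 + 0.5·√44100 = 0.5·220 + 0.5·210 = 215
CE = (215)² = 46225
Risk premium = EV − CE = 46250 − 46225 = 25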